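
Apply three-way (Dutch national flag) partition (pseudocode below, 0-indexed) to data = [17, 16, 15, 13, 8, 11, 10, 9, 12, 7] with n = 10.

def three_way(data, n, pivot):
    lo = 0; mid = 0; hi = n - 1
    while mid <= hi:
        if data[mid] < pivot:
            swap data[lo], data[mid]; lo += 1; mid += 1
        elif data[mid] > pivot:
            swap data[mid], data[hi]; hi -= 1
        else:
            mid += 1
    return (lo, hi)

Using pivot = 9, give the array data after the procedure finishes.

pivot = 9; lo=0, mid=0, hi=9
data[mid]=17>9: swap data[0],data[9]; hi=8 → [7, 16, 15, 13, 8, 11, 10, 9, 12, 17]
data[mid]=7<9: swap data[0],data[0]; lo=1,mid=1 → [7, 16, 15, 13, 8, 11, 10, 9, 12, 17]
data[mid]=16>9: swap data[1],data[8]; hi=7 → [7, 12, 15, 13, 8, 11, 10, 9, 16, 17]
data[mid]=12>9: swap data[1],data[7]; hi=6 → [7, 9, 15, 13, 8, 11, 10, 12, 16, 17]
data[mid]=9=9: mid=2
data[mid]=15>9: swap data[2],data[6]; hi=5 → [7, 9, 10, 13, 8, 11, 15, 12, 16, 17]
data[mid]=10>9: swap data[2],data[5]; hi=4 → [7, 9, 11, 13, 8, 10, 15, 12, 16, 17]
data[mid]=11>9: swap data[2],data[4]; hi=3 → [7, 9, 8, 13, 11, 10, 15, 12, 16, 17]
data[mid]=8<9: swap data[1],data[2]; lo=2,mid=3 → [7, 8, 9, 13, 11, 10, 15, 12, 16, 17]
data[mid]=13>9: swap data[3],data[3]; hi=2 → [7, 8, 9, 13, 11, 10, 15, 12, 16, 17]
end: lo=2, hi=2; data = [7, 8, 9, 13, 11, 10, 15, 12, 16, 17]

[7, 8, 9, 13, 11, 10, 15, 12, 16, 17]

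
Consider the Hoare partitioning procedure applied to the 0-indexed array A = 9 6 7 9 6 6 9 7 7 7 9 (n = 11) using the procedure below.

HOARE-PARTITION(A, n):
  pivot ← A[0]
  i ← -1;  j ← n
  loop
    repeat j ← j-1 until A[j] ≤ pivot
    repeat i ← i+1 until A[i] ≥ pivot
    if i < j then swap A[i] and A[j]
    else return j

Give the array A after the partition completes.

pivot = A[0] = 9; i = -1, j = 11
j→10 (A[10]=9≤9), i→0 (A[0]=9≥9); i<j, swap → 9 6 7 9 6 6 9 7 7 7 9
j→9 (A[9]=7≤9), i→3 (A[3]=9≥9); i<j, swap → 9 6 7 7 6 6 9 7 7 9 9
j→8 (A[8]=7≤9), i→6 (A[6]=9≥9); i<j, swap → 9 6 7 7 6 6 7 7 9 9 9
j→7, i→8; i≥j, return j=7. A = 9 6 7 7 6 6 7 7 9 9 9

9 6 7 7 6 6 7 7 9 9 9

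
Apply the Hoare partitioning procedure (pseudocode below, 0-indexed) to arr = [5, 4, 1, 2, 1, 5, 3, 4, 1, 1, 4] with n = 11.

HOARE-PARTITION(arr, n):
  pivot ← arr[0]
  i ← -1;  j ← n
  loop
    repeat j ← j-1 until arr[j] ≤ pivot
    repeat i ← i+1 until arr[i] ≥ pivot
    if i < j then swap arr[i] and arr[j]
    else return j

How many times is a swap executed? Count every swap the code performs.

2

pivot = arr[0] = 5; i = -1, j = 11
j→10 (arr[10]=4≤5), i→0 (arr[0]=5≥5); i<j, swap → [4, 4, 1, 2, 1, 5, 3, 4, 1, 1, 5]
j→9 (arr[9]=1≤5), i→5 (arr[5]=5≥5); i<j, swap → [4, 4, 1, 2, 1, 1, 3, 4, 1, 5, 5]
j→8, i→9; i≥j, return j=8. arr = [4, 4, 1, 2, 1, 1, 3, 4, 1, 5, 5]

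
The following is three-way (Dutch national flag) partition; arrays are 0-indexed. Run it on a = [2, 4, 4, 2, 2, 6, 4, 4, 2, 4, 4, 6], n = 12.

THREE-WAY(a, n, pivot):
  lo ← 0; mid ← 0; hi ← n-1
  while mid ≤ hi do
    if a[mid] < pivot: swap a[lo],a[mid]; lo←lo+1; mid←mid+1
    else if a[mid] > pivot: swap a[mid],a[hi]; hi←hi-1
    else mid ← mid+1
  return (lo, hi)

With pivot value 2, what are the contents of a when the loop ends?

[2, 2, 2, 2, 6, 4, 4, 4, 4, 4, 6, 4]

lo=0 mid=0 hi=11
2=2: mid=1
4>2: swap(1,11), hi=10 ⇒ [2, 6, 4, 2, 2, 6, 4, 4, 2, 4, 4, 4]
6>2: swap(1,10), hi=9 ⇒ [2, 4, 4, 2, 2, 6, 4, 4, 2, 4, 6, 4]
4>2: swap(1,9), hi=8 ⇒ [2, 4, 4, 2, 2, 6, 4, 4, 2, 4, 6, 4]
4>2: swap(1,8), hi=7 ⇒ [2, 2, 4, 2, 2, 6, 4, 4, 4, 4, 6, 4]
2=2: mid=2
4>2: swap(2,7), hi=6 ⇒ [2, 2, 4, 2, 2, 6, 4, 4, 4, 4, 6, 4]
4>2: swap(2,6), hi=5 ⇒ [2, 2, 4, 2, 2, 6, 4, 4, 4, 4, 6, 4]
4>2: swap(2,5), hi=4 ⇒ [2, 2, 6, 2, 2, 4, 4, 4, 4, 4, 6, 4]
6>2: swap(2,4), hi=3 ⇒ [2, 2, 2, 2, 6, 4, 4, 4, 4, 4, 6, 4]
2=2: mid=3
2=2: mid=4
done. lo=0 hi=3; a=[2, 2, 2, 2, 6, 4, 4, 4, 4, 4, 6, 4]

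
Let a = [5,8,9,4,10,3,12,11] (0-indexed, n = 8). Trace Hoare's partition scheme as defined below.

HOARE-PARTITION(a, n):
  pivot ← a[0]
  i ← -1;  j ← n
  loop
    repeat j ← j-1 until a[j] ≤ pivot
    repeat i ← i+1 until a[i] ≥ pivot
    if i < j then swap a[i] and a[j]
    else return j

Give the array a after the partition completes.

[3,4,9,8,10,5,12,11]

pivot = a[0] = 5; i = -1, j = 8
j→5 (a[5]=3≤5), i→0 (a[0]=5≥5); i<j, swap → [3,8,9,4,10,5,12,11]
j→3 (a[3]=4≤5), i→1 (a[1]=8≥5); i<j, swap → [3,4,9,8,10,5,12,11]
j→1, i→2; i≥j, return j=1. a = [3,4,9,8,10,5,12,11]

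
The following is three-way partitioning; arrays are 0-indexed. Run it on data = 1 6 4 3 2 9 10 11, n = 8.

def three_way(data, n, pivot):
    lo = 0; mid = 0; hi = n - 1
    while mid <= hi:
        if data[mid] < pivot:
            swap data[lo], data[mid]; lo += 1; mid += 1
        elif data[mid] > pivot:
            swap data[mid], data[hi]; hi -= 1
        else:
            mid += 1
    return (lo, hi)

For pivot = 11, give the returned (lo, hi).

(7, 7)

lo=0 mid=0 hi=7
1<11: swap(0,0), lo=1 mid=1 ⇒ 1 6 4 3 2 9 10 11
6<11: swap(1,1), lo=2 mid=2 ⇒ 1 6 4 3 2 9 10 11
4<11: swap(2,2), lo=3 mid=3 ⇒ 1 6 4 3 2 9 10 11
3<11: swap(3,3), lo=4 mid=4 ⇒ 1 6 4 3 2 9 10 11
2<11: swap(4,4), lo=5 mid=5 ⇒ 1 6 4 3 2 9 10 11
9<11: swap(5,5), lo=6 mid=6 ⇒ 1 6 4 3 2 9 10 11
10<11: swap(6,6), lo=7 mid=7 ⇒ 1 6 4 3 2 9 10 11
11=11: mid=8
done. lo=7 hi=7; data=1 6 4 3 2 9 10 11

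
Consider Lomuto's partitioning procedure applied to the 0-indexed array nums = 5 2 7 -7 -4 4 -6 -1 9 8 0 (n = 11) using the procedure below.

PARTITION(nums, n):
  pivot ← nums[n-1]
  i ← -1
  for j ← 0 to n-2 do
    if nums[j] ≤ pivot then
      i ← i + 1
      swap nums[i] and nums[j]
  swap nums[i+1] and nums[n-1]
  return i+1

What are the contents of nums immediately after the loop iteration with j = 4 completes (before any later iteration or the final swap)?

-7 -4 7 5 2 4 -6 -1 9 8 0

pivot=0, i=-1
j=0: 5>0, skip
j=1: 2>0, skip
j=2: 7>0, skip
j=3: -7≤0, i=0, swap(0,3) ⇒ -7 2 7 5 -4 4 -6 -1 9 8 0
j=4: -4≤0, i=1, swap(1,4) ⇒ -7 -4 7 5 2 4 -6 -1 9 8 0
(after j=4) nums = -7 -4 7 5 2 4 -6 -1 9 8 0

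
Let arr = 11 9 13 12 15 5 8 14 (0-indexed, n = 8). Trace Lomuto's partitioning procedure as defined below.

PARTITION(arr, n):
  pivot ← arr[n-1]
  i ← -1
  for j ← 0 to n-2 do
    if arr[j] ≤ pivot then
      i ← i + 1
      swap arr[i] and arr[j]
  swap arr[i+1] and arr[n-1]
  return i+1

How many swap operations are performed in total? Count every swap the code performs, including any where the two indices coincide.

pivot = arr[7] = 14; i = -1
j=0: arr[0]=11 ≤ 14 → i=0, swap arr[0],arr[0] (no change) → 11 9 13 12 15 5 8 14
j=1: arr[1]=9 ≤ 14 → i=1, swap arr[1],arr[1] (no change) → 11 9 13 12 15 5 8 14
j=2: arr[2]=13 ≤ 14 → i=2, swap arr[2],arr[2] (no change) → 11 9 13 12 15 5 8 14
j=3: arr[3]=12 ≤ 14 → i=3, swap arr[3],arr[3] (no change) → 11 9 13 12 15 5 8 14
j=4: arr[4]=15 > 14 → no swap
j=5: arr[5]=5 ≤ 14 → i=4, swap arr[4],arr[5] → 11 9 13 12 5 15 8 14
j=6: arr[6]=8 ≤ 14 → i=5, swap arr[5],arr[6] → 11 9 13 12 5 8 15 14
final swap arr[6],arr[7] → 11 9 13 12 5 8 14 15; return 6

7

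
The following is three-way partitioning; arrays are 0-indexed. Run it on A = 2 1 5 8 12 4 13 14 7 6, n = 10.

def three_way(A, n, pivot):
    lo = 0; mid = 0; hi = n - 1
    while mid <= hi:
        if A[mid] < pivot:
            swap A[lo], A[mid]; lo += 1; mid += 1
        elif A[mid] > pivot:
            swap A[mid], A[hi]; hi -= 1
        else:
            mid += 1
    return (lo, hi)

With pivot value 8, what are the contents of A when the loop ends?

2 1 5 6 4 7 8 14 13 12

pivot = 8; lo=0, mid=0, hi=9
A[mid]=2<8: swap A[0],A[0]; lo=1,mid=1 → 2 1 5 8 12 4 13 14 7 6
A[mid]=1<8: swap A[1],A[1]; lo=2,mid=2 → 2 1 5 8 12 4 13 14 7 6
A[mid]=5<8: swap A[2],A[2]; lo=3,mid=3 → 2 1 5 8 12 4 13 14 7 6
A[mid]=8=8: mid=4
A[mid]=12>8: swap A[4],A[9]; hi=8 → 2 1 5 8 6 4 13 14 7 12
A[mid]=6<8: swap A[3],A[4]; lo=4,mid=5 → 2 1 5 6 8 4 13 14 7 12
A[mid]=4<8: swap A[4],A[5]; lo=5,mid=6 → 2 1 5 6 4 8 13 14 7 12
A[mid]=13>8: swap A[6],A[8]; hi=7 → 2 1 5 6 4 8 7 14 13 12
A[mid]=7<8: swap A[5],A[6]; lo=6,mid=7 → 2 1 5 6 4 7 8 14 13 12
A[mid]=14>8: swap A[7],A[7]; hi=6 → 2 1 5 6 4 7 8 14 13 12
end: lo=6, hi=6; A = 2 1 5 6 4 7 8 14 13 12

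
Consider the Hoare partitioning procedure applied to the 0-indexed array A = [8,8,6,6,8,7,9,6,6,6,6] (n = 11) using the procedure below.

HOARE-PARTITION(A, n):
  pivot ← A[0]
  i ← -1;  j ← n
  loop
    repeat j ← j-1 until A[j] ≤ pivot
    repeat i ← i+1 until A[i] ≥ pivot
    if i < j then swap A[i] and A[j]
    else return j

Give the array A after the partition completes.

[6,6,6,6,6,7,6,9,8,8,8]

pivot = A[0] = 8; i = -1, j = 11
j→10 (A[10]=6≤8), i→0 (A[0]=8≥8); i<j, swap → [6,8,6,6,8,7,9,6,6,6,8]
j→9 (A[9]=6≤8), i→1 (A[1]=8≥8); i<j, swap → [6,6,6,6,8,7,9,6,6,8,8]
j→8 (A[8]=6≤8), i→4 (A[4]=8≥8); i<j, swap → [6,6,6,6,6,7,9,6,8,8,8]
j→7 (A[7]=6≤8), i→6 (A[6]=9≥8); i<j, swap → [6,6,6,6,6,7,6,9,8,8,8]
j→6, i→7; i≥j, return j=6. A = [6,6,6,6,6,7,6,9,8,8,8]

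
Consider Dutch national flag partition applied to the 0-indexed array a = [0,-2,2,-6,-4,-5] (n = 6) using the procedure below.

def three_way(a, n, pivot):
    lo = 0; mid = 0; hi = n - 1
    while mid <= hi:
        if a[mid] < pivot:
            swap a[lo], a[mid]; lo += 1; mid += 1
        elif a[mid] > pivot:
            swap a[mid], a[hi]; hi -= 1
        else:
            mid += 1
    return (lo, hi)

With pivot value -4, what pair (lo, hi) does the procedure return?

(2, 2)

lo=0 mid=0 hi=5
0>-4: swap(0,5), hi=4 ⇒ [-5,-2,2,-6,-4,0]
-5<-4: swap(0,0), lo=1 mid=1 ⇒ [-5,-2,2,-6,-4,0]
-2>-4: swap(1,4), hi=3 ⇒ [-5,-4,2,-6,-2,0]
-4=-4: mid=2
2>-4: swap(2,3), hi=2 ⇒ [-5,-4,-6,2,-2,0]
-6<-4: swap(1,2), lo=2 mid=3 ⇒ [-5,-6,-4,2,-2,0]
done. lo=2 hi=2; a=[-5,-6,-4,2,-2,0]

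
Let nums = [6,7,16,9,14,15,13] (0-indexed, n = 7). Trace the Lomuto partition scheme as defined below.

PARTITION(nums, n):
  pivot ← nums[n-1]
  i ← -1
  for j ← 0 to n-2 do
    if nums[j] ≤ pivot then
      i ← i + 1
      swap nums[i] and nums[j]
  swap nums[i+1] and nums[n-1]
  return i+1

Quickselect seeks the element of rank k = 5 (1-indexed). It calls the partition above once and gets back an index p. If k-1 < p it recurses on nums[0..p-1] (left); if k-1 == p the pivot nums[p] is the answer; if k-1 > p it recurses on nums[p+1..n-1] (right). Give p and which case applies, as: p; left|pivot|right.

pivot = nums[6] = 13; i = -1
j=0: nums[0]=6 ≤ 13 → i=0, swap nums[0],nums[0] (no change) → [6,7,16,9,14,15,13]
j=1: nums[1]=7 ≤ 13 → i=1, swap nums[1],nums[1] (no change) → [6,7,16,9,14,15,13]
j=2: nums[2]=16 > 13 → no swap
j=3: nums[3]=9 ≤ 13 → i=2, swap nums[2],nums[3] → [6,7,9,16,14,15,13]
j=4: nums[4]=14 > 13 → no swap
j=5: nums[5]=15 > 13 → no swap
final swap nums[3],nums[6] → [6,7,9,13,14,15,16]; return 3
p = 3; k-1 = 4 > 3 ⇒ right

3; right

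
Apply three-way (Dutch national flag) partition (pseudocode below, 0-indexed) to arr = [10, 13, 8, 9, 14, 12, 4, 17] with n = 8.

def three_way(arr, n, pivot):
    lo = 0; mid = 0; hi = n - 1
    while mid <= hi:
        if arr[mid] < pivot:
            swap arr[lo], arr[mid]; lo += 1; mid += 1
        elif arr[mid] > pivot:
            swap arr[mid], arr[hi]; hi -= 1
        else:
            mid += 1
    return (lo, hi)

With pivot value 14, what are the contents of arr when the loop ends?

pivot = 14; lo=0, mid=0, hi=7
arr[mid]=10<14: swap arr[0],arr[0]; lo=1,mid=1 → [10, 13, 8, 9, 14, 12, 4, 17]
arr[mid]=13<14: swap arr[1],arr[1]; lo=2,mid=2 → [10, 13, 8, 9, 14, 12, 4, 17]
arr[mid]=8<14: swap arr[2],arr[2]; lo=3,mid=3 → [10, 13, 8, 9, 14, 12, 4, 17]
arr[mid]=9<14: swap arr[3],arr[3]; lo=4,mid=4 → [10, 13, 8, 9, 14, 12, 4, 17]
arr[mid]=14=14: mid=5
arr[mid]=12<14: swap arr[4],arr[5]; lo=5,mid=6 → [10, 13, 8, 9, 12, 14, 4, 17]
arr[mid]=4<14: swap arr[5],arr[6]; lo=6,mid=7 → [10, 13, 8, 9, 12, 4, 14, 17]
arr[mid]=17>14: swap arr[7],arr[7]; hi=6 → [10, 13, 8, 9, 12, 4, 14, 17]
end: lo=6, hi=6; arr = [10, 13, 8, 9, 12, 4, 14, 17]

[10, 13, 8, 9, 12, 4, 14, 17]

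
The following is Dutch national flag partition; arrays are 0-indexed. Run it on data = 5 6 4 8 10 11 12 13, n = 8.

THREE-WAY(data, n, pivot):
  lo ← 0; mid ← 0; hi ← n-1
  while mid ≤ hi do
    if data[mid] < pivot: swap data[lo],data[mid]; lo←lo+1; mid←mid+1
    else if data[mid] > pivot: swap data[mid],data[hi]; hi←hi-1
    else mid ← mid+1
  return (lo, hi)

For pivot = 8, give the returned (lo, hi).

lo=0 mid=0 hi=7
5<8: swap(0,0), lo=1 mid=1 ⇒ 5 6 4 8 10 11 12 13
6<8: swap(1,1), lo=2 mid=2 ⇒ 5 6 4 8 10 11 12 13
4<8: swap(2,2), lo=3 mid=3 ⇒ 5 6 4 8 10 11 12 13
8=8: mid=4
10>8: swap(4,7), hi=6 ⇒ 5 6 4 8 13 11 12 10
13>8: swap(4,6), hi=5 ⇒ 5 6 4 8 12 11 13 10
12>8: swap(4,5), hi=4 ⇒ 5 6 4 8 11 12 13 10
11>8: swap(4,4), hi=3 ⇒ 5 6 4 8 11 12 13 10
done. lo=3 hi=3; data=5 6 4 8 11 12 13 10

(3, 3)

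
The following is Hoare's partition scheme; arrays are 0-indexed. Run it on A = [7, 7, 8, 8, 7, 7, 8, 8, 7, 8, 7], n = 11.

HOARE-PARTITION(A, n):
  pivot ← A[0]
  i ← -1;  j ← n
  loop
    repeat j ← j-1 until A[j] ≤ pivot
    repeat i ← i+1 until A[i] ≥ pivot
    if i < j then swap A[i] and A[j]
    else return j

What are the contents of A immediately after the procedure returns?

pivot = A[0] = 7; i = -1, j = 11
j→10 (A[10]=7≤7), i→0 (A[0]=7≥7); i<j, swap → [7, 7, 8, 8, 7, 7, 8, 8, 7, 8, 7]
j→8 (A[8]=7≤7), i→1 (A[1]=7≥7); i<j, swap → [7, 7, 8, 8, 7, 7, 8, 8, 7, 8, 7]
j→5 (A[5]=7≤7), i→2 (A[2]=8≥7); i<j, swap → [7, 7, 7, 8, 7, 8, 8, 8, 7, 8, 7]
j→4 (A[4]=7≤7), i→3 (A[3]=8≥7); i<j, swap → [7, 7, 7, 7, 8, 8, 8, 8, 7, 8, 7]
j→3, i→4; i≥j, return j=3. A = [7, 7, 7, 7, 8, 8, 8, 8, 7, 8, 7]

[7, 7, 7, 7, 8, 8, 8, 8, 7, 8, 7]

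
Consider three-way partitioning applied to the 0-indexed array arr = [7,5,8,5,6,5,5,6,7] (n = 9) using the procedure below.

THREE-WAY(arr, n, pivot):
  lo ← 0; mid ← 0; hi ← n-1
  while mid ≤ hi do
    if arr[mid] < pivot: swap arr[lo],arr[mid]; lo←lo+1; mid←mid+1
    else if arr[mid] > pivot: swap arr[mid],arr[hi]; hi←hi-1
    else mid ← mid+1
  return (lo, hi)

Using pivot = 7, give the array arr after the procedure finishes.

[5,5,6,5,5,6,7,7,8]

lo=0 mid=0 hi=8
7=7: mid=1
5<7: swap(0,1), lo=1 mid=2 ⇒ [5,7,8,5,6,5,5,6,7]
8>7: swap(2,8), hi=7 ⇒ [5,7,7,5,6,5,5,6,8]
7=7: mid=3
5<7: swap(1,3), lo=2 mid=4 ⇒ [5,5,7,7,6,5,5,6,8]
6<7: swap(2,4), lo=3 mid=5 ⇒ [5,5,6,7,7,5,5,6,8]
5<7: swap(3,5), lo=4 mid=6 ⇒ [5,5,6,5,7,7,5,6,8]
5<7: swap(4,6), lo=5 mid=7 ⇒ [5,5,6,5,5,7,7,6,8]
6<7: swap(5,7), lo=6 mid=8 ⇒ [5,5,6,5,5,6,7,7,8]
done. lo=6 hi=7; arr=[5,5,6,5,5,6,7,7,8]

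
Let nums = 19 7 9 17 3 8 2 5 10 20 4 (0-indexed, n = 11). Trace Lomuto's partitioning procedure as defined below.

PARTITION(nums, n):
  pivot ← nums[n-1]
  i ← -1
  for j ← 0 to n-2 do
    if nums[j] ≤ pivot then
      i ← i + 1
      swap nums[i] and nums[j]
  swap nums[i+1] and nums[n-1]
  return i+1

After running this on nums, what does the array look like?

pivot=4, i=-1
j=0: 19>4, skip
j=1: 7>4, skip
j=2: 9>4, skip
j=3: 17>4, skip
j=4: 3≤4, i=0, swap(0,4) ⇒ 3 7 9 17 19 8 2 5 10 20 4
j=5: 8>4, skip
j=6: 2≤4, i=1, swap(1,6) ⇒ 3 2 9 17 19 8 7 5 10 20 4
j=7: 5>4, skip
j=8: 10>4, skip
j=9: 20>4, skip
swap(2,10) ⇒ 3 2 4 17 19 8 7 5 10 20 9; return 2

3 2 4 17 19 8 7 5 10 20 9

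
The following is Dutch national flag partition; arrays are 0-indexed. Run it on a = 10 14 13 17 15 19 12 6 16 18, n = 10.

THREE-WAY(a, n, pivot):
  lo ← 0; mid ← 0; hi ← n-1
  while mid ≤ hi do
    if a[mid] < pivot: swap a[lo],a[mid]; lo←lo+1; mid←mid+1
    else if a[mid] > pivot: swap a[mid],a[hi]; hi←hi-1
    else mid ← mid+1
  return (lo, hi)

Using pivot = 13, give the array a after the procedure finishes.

10 6 12 13 19 15 17 16 18 14

pivot = 13; lo=0, mid=0, hi=9
a[mid]=10<13: swap a[0],a[0]; lo=1,mid=1 → 10 14 13 17 15 19 12 6 16 18
a[mid]=14>13: swap a[1],a[9]; hi=8 → 10 18 13 17 15 19 12 6 16 14
a[mid]=18>13: swap a[1],a[8]; hi=7 → 10 16 13 17 15 19 12 6 18 14
a[mid]=16>13: swap a[1],a[7]; hi=6 → 10 6 13 17 15 19 12 16 18 14
a[mid]=6<13: swap a[1],a[1]; lo=2,mid=2 → 10 6 13 17 15 19 12 16 18 14
a[mid]=13=13: mid=3
a[mid]=17>13: swap a[3],a[6]; hi=5 → 10 6 13 12 15 19 17 16 18 14
a[mid]=12<13: swap a[2],a[3]; lo=3,mid=4 → 10 6 12 13 15 19 17 16 18 14
a[mid]=15>13: swap a[4],a[5]; hi=4 → 10 6 12 13 19 15 17 16 18 14
a[mid]=19>13: swap a[4],a[4]; hi=3 → 10 6 12 13 19 15 17 16 18 14
end: lo=3, hi=3; a = 10 6 12 13 19 15 17 16 18 14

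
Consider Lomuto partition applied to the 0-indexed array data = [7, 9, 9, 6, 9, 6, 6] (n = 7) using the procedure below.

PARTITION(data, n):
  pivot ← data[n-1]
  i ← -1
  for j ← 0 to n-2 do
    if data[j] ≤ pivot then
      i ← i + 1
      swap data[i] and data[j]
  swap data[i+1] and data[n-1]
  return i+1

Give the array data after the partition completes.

pivot=6, i=-1
j=0: 7>6, skip
j=1: 9>6, skip
j=2: 9>6, skip
j=3: 6≤6, i=0, swap(0,3) ⇒ [6, 9, 9, 7, 9, 6, 6]
j=4: 9>6, skip
j=5: 6≤6, i=1, swap(1,5) ⇒ [6, 6, 9, 7, 9, 9, 6]
swap(2,6) ⇒ [6, 6, 6, 7, 9, 9, 9]; return 2

[6, 6, 6, 7, 9, 9, 9]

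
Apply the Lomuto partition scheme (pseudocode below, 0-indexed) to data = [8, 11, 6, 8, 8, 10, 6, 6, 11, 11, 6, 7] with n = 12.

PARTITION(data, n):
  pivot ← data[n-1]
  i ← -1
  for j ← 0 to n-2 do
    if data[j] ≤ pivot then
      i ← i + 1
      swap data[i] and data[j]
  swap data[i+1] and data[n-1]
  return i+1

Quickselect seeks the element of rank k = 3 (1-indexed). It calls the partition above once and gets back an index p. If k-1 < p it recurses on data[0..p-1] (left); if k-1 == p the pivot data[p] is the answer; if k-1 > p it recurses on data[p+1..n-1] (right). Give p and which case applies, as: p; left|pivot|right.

4; left

pivot = data[11] = 7; i = -1
j=0: data[0]=8 > 7 → no swap
j=1: data[1]=11 > 7 → no swap
j=2: data[2]=6 ≤ 7 → i=0, swap data[0],data[2] → [6, 11, 8, 8, 8, 10, 6, 6, 11, 11, 6, 7]
j=3: data[3]=8 > 7 → no swap
j=4: data[4]=8 > 7 → no swap
j=5: data[5]=10 > 7 → no swap
j=6: data[6]=6 ≤ 7 → i=1, swap data[1],data[6] → [6, 6, 8, 8, 8, 10, 11, 6, 11, 11, 6, 7]
j=7: data[7]=6 ≤ 7 → i=2, swap data[2],data[7] → [6, 6, 6, 8, 8, 10, 11, 8, 11, 11, 6, 7]
j=8: data[8]=11 > 7 → no swap
j=9: data[9]=11 > 7 → no swap
j=10: data[10]=6 ≤ 7 → i=3, swap data[3],data[10] → [6, 6, 6, 6, 8, 10, 11, 8, 11, 11, 8, 7]
final swap data[4],data[11] → [6, 6, 6, 6, 7, 10, 11, 8, 11, 11, 8, 8]; return 4
p = 4; k-1 = 2 < 4 ⇒ left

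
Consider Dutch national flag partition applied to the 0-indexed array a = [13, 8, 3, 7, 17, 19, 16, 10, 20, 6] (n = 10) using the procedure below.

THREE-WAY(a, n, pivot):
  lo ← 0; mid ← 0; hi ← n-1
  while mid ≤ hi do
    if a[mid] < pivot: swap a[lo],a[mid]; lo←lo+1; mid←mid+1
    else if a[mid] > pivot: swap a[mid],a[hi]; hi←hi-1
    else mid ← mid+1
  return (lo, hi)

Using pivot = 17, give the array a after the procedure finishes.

lo=0 mid=0 hi=9
13<17: swap(0,0), lo=1 mid=1 ⇒ [13, 8, 3, 7, 17, 19, 16, 10, 20, 6]
8<17: swap(1,1), lo=2 mid=2 ⇒ [13, 8, 3, 7, 17, 19, 16, 10, 20, 6]
3<17: swap(2,2), lo=3 mid=3 ⇒ [13, 8, 3, 7, 17, 19, 16, 10, 20, 6]
7<17: swap(3,3), lo=4 mid=4 ⇒ [13, 8, 3, 7, 17, 19, 16, 10, 20, 6]
17=17: mid=5
19>17: swap(5,9), hi=8 ⇒ [13, 8, 3, 7, 17, 6, 16, 10, 20, 19]
6<17: swap(4,5), lo=5 mid=6 ⇒ [13, 8, 3, 7, 6, 17, 16, 10, 20, 19]
16<17: swap(5,6), lo=6 mid=7 ⇒ [13, 8, 3, 7, 6, 16, 17, 10, 20, 19]
10<17: swap(6,7), lo=7 mid=8 ⇒ [13, 8, 3, 7, 6, 16, 10, 17, 20, 19]
20>17: swap(8,8), hi=7 ⇒ [13, 8, 3, 7, 6, 16, 10, 17, 20, 19]
done. lo=7 hi=7; a=[13, 8, 3, 7, 6, 16, 10, 17, 20, 19]

[13, 8, 3, 7, 6, 16, 10, 17, 20, 19]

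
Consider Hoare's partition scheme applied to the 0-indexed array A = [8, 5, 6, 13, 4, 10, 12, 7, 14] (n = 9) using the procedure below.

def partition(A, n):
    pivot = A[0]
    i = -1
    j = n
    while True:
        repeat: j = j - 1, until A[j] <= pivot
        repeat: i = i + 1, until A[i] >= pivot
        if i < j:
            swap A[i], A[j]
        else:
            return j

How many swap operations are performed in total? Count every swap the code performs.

pivot = A[0] = 8; i = -1, j = 9
j→7 (A[7]=7≤8), i→0 (A[0]=8≥8); i<j, swap → [7, 5, 6, 13, 4, 10, 12, 8, 14]
j→4 (A[4]=4≤8), i→3 (A[3]=13≥8); i<j, swap → [7, 5, 6, 4, 13, 10, 12, 8, 14]
j→3, i→4; i≥j, return j=3. A = [7, 5, 6, 4, 13, 10, 12, 8, 14]

2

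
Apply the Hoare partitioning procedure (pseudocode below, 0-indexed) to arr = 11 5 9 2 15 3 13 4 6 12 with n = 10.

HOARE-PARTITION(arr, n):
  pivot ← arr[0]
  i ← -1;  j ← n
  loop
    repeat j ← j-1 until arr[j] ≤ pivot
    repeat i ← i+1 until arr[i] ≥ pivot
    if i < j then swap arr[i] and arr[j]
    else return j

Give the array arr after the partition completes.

6 5 9 2 4 3 13 15 11 12

pivot=11
j stops at 8 (6), i stops at 0 (11); swap ⇒ 6 5 9 2 15 3 13 4 11 12
j stops at 7 (4), i stops at 4 (15); swap ⇒ 6 5 9 2 4 3 13 15 11 12
j stops at 5, i stops at 6; i≥j ⇒ return 5. arr=6 5 9 2 4 3 13 15 11 12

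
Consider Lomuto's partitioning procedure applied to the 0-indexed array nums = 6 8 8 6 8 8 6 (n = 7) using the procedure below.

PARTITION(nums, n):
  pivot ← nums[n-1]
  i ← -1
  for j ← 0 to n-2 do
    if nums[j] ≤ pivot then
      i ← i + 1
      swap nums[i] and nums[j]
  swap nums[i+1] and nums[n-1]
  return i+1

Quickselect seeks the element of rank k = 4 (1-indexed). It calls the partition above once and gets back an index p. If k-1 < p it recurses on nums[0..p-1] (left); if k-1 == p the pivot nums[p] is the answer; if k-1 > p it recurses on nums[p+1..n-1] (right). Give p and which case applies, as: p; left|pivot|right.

2; right

pivot=6, i=-1
j=0: 6≤6, i=0, swap(0,0) ⇒ 6 8 8 6 8 8 6
j=1: 8>6, skip
j=2: 8>6, skip
j=3: 6≤6, i=1, swap(1,3) ⇒ 6 6 8 8 8 8 6
j=4: 8>6, skip
j=5: 8>6, skip
swap(2,6) ⇒ 6 6 6 8 8 8 8; return 2
p = 2; k-1 = 3 > 2 ⇒ right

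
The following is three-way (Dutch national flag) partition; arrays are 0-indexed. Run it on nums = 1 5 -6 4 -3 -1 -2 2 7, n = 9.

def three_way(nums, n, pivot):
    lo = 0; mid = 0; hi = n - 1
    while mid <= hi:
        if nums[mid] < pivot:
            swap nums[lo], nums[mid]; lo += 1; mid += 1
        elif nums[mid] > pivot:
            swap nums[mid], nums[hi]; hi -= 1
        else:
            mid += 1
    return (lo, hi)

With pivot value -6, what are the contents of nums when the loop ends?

-6 5 4 -3 -1 -2 2 7 1

pivot = -6; lo=0, mid=0, hi=8
nums[mid]=1>-6: swap nums[0],nums[8]; hi=7 → 7 5 -6 4 -3 -1 -2 2 1
nums[mid]=7>-6: swap nums[0],nums[7]; hi=6 → 2 5 -6 4 -3 -1 -2 7 1
nums[mid]=2>-6: swap nums[0],nums[6]; hi=5 → -2 5 -6 4 -3 -1 2 7 1
nums[mid]=-2>-6: swap nums[0],nums[5]; hi=4 → -1 5 -6 4 -3 -2 2 7 1
nums[mid]=-1>-6: swap nums[0],nums[4]; hi=3 → -3 5 -6 4 -1 -2 2 7 1
nums[mid]=-3>-6: swap nums[0],nums[3]; hi=2 → 4 5 -6 -3 -1 -2 2 7 1
nums[mid]=4>-6: swap nums[0],nums[2]; hi=1 → -6 5 4 -3 -1 -2 2 7 1
nums[mid]=-6=-6: mid=1
nums[mid]=5>-6: swap nums[1],nums[1]; hi=0 → -6 5 4 -3 -1 -2 2 7 1
end: lo=0, hi=0; nums = -6 5 4 -3 -1 -2 2 7 1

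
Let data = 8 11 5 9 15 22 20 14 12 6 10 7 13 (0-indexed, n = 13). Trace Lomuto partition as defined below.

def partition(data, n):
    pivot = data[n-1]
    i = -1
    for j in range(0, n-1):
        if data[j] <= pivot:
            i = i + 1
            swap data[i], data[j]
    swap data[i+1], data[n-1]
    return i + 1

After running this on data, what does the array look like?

8 11 5 9 12 6 10 7 13 22 20 14 15

pivot = data[12] = 13; i = -1
j=0: data[0]=8 ≤ 13 → i=0, swap data[0],data[0] (no change) → 8 11 5 9 15 22 20 14 12 6 10 7 13
j=1: data[1]=11 ≤ 13 → i=1, swap data[1],data[1] (no change) → 8 11 5 9 15 22 20 14 12 6 10 7 13
j=2: data[2]=5 ≤ 13 → i=2, swap data[2],data[2] (no change) → 8 11 5 9 15 22 20 14 12 6 10 7 13
j=3: data[3]=9 ≤ 13 → i=3, swap data[3],data[3] (no change) → 8 11 5 9 15 22 20 14 12 6 10 7 13
j=4: data[4]=15 > 13 → no swap
j=5: data[5]=22 > 13 → no swap
j=6: data[6]=20 > 13 → no swap
j=7: data[7]=14 > 13 → no swap
j=8: data[8]=12 ≤ 13 → i=4, swap data[4],data[8] → 8 11 5 9 12 22 20 14 15 6 10 7 13
j=9: data[9]=6 ≤ 13 → i=5, swap data[5],data[9] → 8 11 5 9 12 6 20 14 15 22 10 7 13
j=10: data[10]=10 ≤ 13 → i=6, swap data[6],data[10] → 8 11 5 9 12 6 10 14 15 22 20 7 13
j=11: data[11]=7 ≤ 13 → i=7, swap data[7],data[11] → 8 11 5 9 12 6 10 7 15 22 20 14 13
final swap data[8],data[12] → 8 11 5 9 12 6 10 7 13 22 20 14 15; return 8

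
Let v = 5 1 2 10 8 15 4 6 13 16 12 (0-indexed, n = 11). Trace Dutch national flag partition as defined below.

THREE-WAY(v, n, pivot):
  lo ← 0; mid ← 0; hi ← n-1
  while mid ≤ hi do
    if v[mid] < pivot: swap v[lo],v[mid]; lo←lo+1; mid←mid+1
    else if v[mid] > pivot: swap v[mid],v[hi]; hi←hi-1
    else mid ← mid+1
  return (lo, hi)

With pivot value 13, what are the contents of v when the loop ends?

5 1 2 10 8 12 4 6 13 16 15

lo=0 mid=0 hi=10
5<13: swap(0,0), lo=1 mid=1 ⇒ 5 1 2 10 8 15 4 6 13 16 12
1<13: swap(1,1), lo=2 mid=2 ⇒ 5 1 2 10 8 15 4 6 13 16 12
2<13: swap(2,2), lo=3 mid=3 ⇒ 5 1 2 10 8 15 4 6 13 16 12
10<13: swap(3,3), lo=4 mid=4 ⇒ 5 1 2 10 8 15 4 6 13 16 12
8<13: swap(4,4), lo=5 mid=5 ⇒ 5 1 2 10 8 15 4 6 13 16 12
15>13: swap(5,10), hi=9 ⇒ 5 1 2 10 8 12 4 6 13 16 15
12<13: swap(5,5), lo=6 mid=6 ⇒ 5 1 2 10 8 12 4 6 13 16 15
4<13: swap(6,6), lo=7 mid=7 ⇒ 5 1 2 10 8 12 4 6 13 16 15
6<13: swap(7,7), lo=8 mid=8 ⇒ 5 1 2 10 8 12 4 6 13 16 15
13=13: mid=9
16>13: swap(9,9), hi=8 ⇒ 5 1 2 10 8 12 4 6 13 16 15
done. lo=8 hi=8; v=5 1 2 10 8 12 4 6 13 16 15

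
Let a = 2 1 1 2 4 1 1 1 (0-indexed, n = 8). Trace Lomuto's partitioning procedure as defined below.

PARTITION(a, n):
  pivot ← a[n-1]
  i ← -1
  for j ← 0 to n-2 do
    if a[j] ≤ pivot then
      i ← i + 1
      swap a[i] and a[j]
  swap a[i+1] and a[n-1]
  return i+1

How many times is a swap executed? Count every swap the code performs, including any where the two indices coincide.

pivot = a[7] = 1; i = -1
j=0: a[0]=2 > 1 → no swap
j=1: a[1]=1 ≤ 1 → i=0, swap a[0],a[1] → 1 2 1 2 4 1 1 1
j=2: a[2]=1 ≤ 1 → i=1, swap a[1],a[2] → 1 1 2 2 4 1 1 1
j=3: a[3]=2 > 1 → no swap
j=4: a[4]=4 > 1 → no swap
j=5: a[5]=1 ≤ 1 → i=2, swap a[2],a[5] → 1 1 1 2 4 2 1 1
j=6: a[6]=1 ≤ 1 → i=3, swap a[3],a[6] → 1 1 1 1 4 2 2 1
final swap a[4],a[7] → 1 1 1 1 1 2 2 4; return 4

5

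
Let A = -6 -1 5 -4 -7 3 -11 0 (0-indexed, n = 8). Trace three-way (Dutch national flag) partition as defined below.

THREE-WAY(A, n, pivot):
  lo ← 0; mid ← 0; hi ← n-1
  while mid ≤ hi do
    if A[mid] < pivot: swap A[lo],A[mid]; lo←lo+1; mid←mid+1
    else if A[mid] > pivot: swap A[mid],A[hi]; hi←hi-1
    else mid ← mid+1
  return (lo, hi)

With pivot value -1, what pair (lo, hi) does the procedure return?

(4, 4)

pivot = -1; lo=0, mid=0, hi=7
A[mid]=-6<-1: swap A[0],A[0]; lo=1,mid=1 → -6 -1 5 -4 -7 3 -11 0
A[mid]=-1=-1: mid=2
A[mid]=5>-1: swap A[2],A[7]; hi=6 → -6 -1 0 -4 -7 3 -11 5
A[mid]=0>-1: swap A[2],A[6]; hi=5 → -6 -1 -11 -4 -7 3 0 5
A[mid]=-11<-1: swap A[1],A[2]; lo=2,mid=3 → -6 -11 -1 -4 -7 3 0 5
A[mid]=-4<-1: swap A[2],A[3]; lo=3,mid=4 → -6 -11 -4 -1 -7 3 0 5
A[mid]=-7<-1: swap A[3],A[4]; lo=4,mid=5 → -6 -11 -4 -7 -1 3 0 5
A[mid]=3>-1: swap A[5],A[5]; hi=4 → -6 -11 -4 -7 -1 3 0 5
end: lo=4, hi=4; A = -6 -11 -4 -7 -1 3 0 5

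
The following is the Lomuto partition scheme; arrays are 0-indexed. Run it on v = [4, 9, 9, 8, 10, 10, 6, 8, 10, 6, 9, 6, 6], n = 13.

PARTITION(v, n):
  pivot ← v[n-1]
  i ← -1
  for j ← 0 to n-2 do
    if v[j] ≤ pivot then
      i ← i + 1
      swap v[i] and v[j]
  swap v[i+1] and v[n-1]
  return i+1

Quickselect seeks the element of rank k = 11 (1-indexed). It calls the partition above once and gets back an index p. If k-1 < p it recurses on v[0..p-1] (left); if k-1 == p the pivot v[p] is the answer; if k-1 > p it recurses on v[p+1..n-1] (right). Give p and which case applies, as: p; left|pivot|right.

4; right

pivot = v[12] = 6; i = -1
j=0: v[0]=4 ≤ 6 → i=0, swap v[0],v[0] (no change) → [4, 9, 9, 8, 10, 10, 6, 8, 10, 6, 9, 6, 6]
j=1: v[1]=9 > 6 → no swap
j=2: v[2]=9 > 6 → no swap
j=3: v[3]=8 > 6 → no swap
j=4: v[4]=10 > 6 → no swap
j=5: v[5]=10 > 6 → no swap
j=6: v[6]=6 ≤ 6 → i=1, swap v[1],v[6] → [4, 6, 9, 8, 10, 10, 9, 8, 10, 6, 9, 6, 6]
j=7: v[7]=8 > 6 → no swap
j=8: v[8]=10 > 6 → no swap
j=9: v[9]=6 ≤ 6 → i=2, swap v[2],v[9] → [4, 6, 6, 8, 10, 10, 9, 8, 10, 9, 9, 6, 6]
j=10: v[10]=9 > 6 → no swap
j=11: v[11]=6 ≤ 6 → i=3, swap v[3],v[11] → [4, 6, 6, 6, 10, 10, 9, 8, 10, 9, 9, 8, 6]
final swap v[4],v[12] → [4, 6, 6, 6, 6, 10, 9, 8, 10, 9, 9, 8, 10]; return 4
p = 4; k-1 = 10 > 4 ⇒ right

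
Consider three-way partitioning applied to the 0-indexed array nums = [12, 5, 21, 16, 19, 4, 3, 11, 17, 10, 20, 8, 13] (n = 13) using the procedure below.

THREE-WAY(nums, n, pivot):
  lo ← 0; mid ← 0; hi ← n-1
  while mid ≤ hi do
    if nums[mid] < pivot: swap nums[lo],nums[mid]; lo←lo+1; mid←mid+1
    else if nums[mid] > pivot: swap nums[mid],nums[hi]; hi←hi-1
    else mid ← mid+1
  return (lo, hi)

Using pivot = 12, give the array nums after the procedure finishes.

[5, 8, 10, 11, 4, 3, 12, 17, 19, 20, 16, 13, 21]

pivot = 12; lo=0, mid=0, hi=12
nums[mid]=12=12: mid=1
nums[mid]=5<12: swap nums[0],nums[1]; lo=1,mid=2 → [5, 12, 21, 16, 19, 4, 3, 11, 17, 10, 20, 8, 13]
nums[mid]=21>12: swap nums[2],nums[12]; hi=11 → [5, 12, 13, 16, 19, 4, 3, 11, 17, 10, 20, 8, 21]
nums[mid]=13>12: swap nums[2],nums[11]; hi=10 → [5, 12, 8, 16, 19, 4, 3, 11, 17, 10, 20, 13, 21]
nums[mid]=8<12: swap nums[1],nums[2]; lo=2,mid=3 → [5, 8, 12, 16, 19, 4, 3, 11, 17, 10, 20, 13, 21]
nums[mid]=16>12: swap nums[3],nums[10]; hi=9 → [5, 8, 12, 20, 19, 4, 3, 11, 17, 10, 16, 13, 21]
nums[mid]=20>12: swap nums[3],nums[9]; hi=8 → [5, 8, 12, 10, 19, 4, 3, 11, 17, 20, 16, 13, 21]
nums[mid]=10<12: swap nums[2],nums[3]; lo=3,mid=4 → [5, 8, 10, 12, 19, 4, 3, 11, 17, 20, 16, 13, 21]
nums[mid]=19>12: swap nums[4],nums[8]; hi=7 → [5, 8, 10, 12, 17, 4, 3, 11, 19, 20, 16, 13, 21]
nums[mid]=17>12: swap nums[4],nums[7]; hi=6 → [5, 8, 10, 12, 11, 4, 3, 17, 19, 20, 16, 13, 21]
nums[mid]=11<12: swap nums[3],nums[4]; lo=4,mid=5 → [5, 8, 10, 11, 12, 4, 3, 17, 19, 20, 16, 13, 21]
nums[mid]=4<12: swap nums[4],nums[5]; lo=5,mid=6 → [5, 8, 10, 11, 4, 12, 3, 17, 19, 20, 16, 13, 21]
nums[mid]=3<12: swap nums[5],nums[6]; lo=6,mid=7 → [5, 8, 10, 11, 4, 3, 12, 17, 19, 20, 16, 13, 21]
end: lo=6, hi=6; nums = [5, 8, 10, 11, 4, 3, 12, 17, 19, 20, 16, 13, 21]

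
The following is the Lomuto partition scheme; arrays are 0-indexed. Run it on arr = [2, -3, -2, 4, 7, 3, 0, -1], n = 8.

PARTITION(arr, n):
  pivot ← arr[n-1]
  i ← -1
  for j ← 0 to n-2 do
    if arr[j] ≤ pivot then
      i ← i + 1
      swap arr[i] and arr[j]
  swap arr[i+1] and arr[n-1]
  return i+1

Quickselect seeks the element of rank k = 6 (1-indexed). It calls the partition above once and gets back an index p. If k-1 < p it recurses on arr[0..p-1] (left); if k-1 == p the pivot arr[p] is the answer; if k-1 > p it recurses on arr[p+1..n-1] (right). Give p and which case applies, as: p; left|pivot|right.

2; right

pivot = arr[7] = -1; i = -1
j=0: arr[0]=2 > -1 → no swap
j=1: arr[1]=-3 ≤ -1 → i=0, swap arr[0],arr[1] → [-3, 2, -2, 4, 7, 3, 0, -1]
j=2: arr[2]=-2 ≤ -1 → i=1, swap arr[1],arr[2] → [-3, -2, 2, 4, 7, 3, 0, -1]
j=3: arr[3]=4 > -1 → no swap
j=4: arr[4]=7 > -1 → no swap
j=5: arr[5]=3 > -1 → no swap
j=6: arr[6]=0 > -1 → no swap
final swap arr[2],arr[7] → [-3, -2, -1, 4, 7, 3, 0, 2]; return 2
p = 2; k-1 = 5 > 2 ⇒ right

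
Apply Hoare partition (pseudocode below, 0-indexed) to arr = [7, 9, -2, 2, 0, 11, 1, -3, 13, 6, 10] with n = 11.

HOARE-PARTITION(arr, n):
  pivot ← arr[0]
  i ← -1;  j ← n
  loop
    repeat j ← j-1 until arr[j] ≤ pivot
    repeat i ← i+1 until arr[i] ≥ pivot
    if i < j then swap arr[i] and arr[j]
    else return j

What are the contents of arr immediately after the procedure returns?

pivot = arr[0] = 7; i = -1, j = 11
j→9 (arr[9]=6≤7), i→0 (arr[0]=7≥7); i<j, swap → [6, 9, -2, 2, 0, 11, 1, -3, 13, 7, 10]
j→7 (arr[7]=-3≤7), i→1 (arr[1]=9≥7); i<j, swap → [6, -3, -2, 2, 0, 11, 1, 9, 13, 7, 10]
j→6 (arr[6]=1≤7), i→5 (arr[5]=11≥7); i<j, swap → [6, -3, -2, 2, 0, 1, 11, 9, 13, 7, 10]
j→5, i→6; i≥j, return j=5. arr = [6, -3, -2, 2, 0, 1, 11, 9, 13, 7, 10]

[6, -3, -2, 2, 0, 1, 11, 9, 13, 7, 10]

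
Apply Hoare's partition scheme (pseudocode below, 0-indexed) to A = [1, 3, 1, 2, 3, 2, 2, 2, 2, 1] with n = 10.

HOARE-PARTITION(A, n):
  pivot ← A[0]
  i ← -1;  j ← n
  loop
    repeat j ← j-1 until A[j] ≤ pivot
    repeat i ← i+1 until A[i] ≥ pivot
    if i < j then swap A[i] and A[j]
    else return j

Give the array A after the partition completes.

[1, 1, 3, 2, 3, 2, 2, 2, 2, 1]

pivot = A[0] = 1; i = -1, j = 10
j→9 (A[9]=1≤1), i→0 (A[0]=1≥1); i<j, swap → [1, 3, 1, 2, 3, 2, 2, 2, 2, 1]
j→2 (A[2]=1≤1), i→1 (A[1]=3≥1); i<j, swap → [1, 1, 3, 2, 3, 2, 2, 2, 2, 1]
j→1, i→2; i≥j, return j=1. A = [1, 1, 3, 2, 3, 2, 2, 2, 2, 1]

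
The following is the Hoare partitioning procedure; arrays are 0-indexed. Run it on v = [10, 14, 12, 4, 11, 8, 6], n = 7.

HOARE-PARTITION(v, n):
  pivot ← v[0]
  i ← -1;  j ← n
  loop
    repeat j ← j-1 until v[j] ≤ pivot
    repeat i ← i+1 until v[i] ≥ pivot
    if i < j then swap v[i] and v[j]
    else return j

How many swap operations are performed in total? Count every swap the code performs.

3

pivot = v[0] = 10; i = -1, j = 7
j→6 (v[6]=6≤10), i→0 (v[0]=10≥10); i<j, swap → [6, 14, 12, 4, 11, 8, 10]
j→5 (v[5]=8≤10), i→1 (v[1]=14≥10); i<j, swap → [6, 8, 12, 4, 11, 14, 10]
j→3 (v[3]=4≤10), i→2 (v[2]=12≥10); i<j, swap → [6, 8, 4, 12, 11, 14, 10]
j→2, i→3; i≥j, return j=2. v = [6, 8, 4, 12, 11, 14, 10]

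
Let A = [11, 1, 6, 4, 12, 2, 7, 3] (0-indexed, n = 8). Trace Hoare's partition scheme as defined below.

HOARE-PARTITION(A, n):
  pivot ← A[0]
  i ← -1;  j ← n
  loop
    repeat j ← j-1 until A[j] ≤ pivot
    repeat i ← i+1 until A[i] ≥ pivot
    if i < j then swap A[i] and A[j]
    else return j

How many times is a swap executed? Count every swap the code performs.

pivot = A[0] = 11; i = -1, j = 8
j→7 (A[7]=3≤11), i→0 (A[0]=11≥11); i<j, swap → [3, 1, 6, 4, 12, 2, 7, 11]
j→6 (A[6]=7≤11), i→4 (A[4]=12≥11); i<j, swap → [3, 1, 6, 4, 7, 2, 12, 11]
j→5, i→6; i≥j, return j=5. A = [3, 1, 6, 4, 7, 2, 12, 11]

2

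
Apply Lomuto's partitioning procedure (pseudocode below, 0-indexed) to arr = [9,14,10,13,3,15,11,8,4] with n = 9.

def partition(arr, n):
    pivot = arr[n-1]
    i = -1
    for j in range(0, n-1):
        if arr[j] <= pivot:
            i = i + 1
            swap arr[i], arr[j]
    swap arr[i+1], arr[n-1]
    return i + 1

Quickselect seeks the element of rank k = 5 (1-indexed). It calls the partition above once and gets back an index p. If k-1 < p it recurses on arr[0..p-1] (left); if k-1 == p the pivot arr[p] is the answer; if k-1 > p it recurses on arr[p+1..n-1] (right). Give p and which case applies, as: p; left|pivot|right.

pivot=4, i=-1
j=0: 9>4, skip
j=1: 14>4, skip
j=2: 10>4, skip
j=3: 13>4, skip
j=4: 3≤4, i=0, swap(0,4) ⇒ [3,14,10,13,9,15,11,8,4]
j=5: 15>4, skip
j=6: 11>4, skip
j=7: 8>4, skip
swap(1,8) ⇒ [3,4,10,13,9,15,11,8,14]; return 1
p = 1; k-1 = 4 > 1 ⇒ right

1; right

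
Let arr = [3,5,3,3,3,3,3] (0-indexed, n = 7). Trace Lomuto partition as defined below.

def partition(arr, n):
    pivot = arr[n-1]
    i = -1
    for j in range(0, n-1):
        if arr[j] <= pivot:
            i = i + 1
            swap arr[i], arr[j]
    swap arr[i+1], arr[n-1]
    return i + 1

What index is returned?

pivot=3, i=-1
j=0: 3≤3, i=0, swap(0,0) ⇒ [3,5,3,3,3,3,3]
j=1: 5>3, skip
j=2: 3≤3, i=1, swap(1,2) ⇒ [3,3,5,3,3,3,3]
j=3: 3≤3, i=2, swap(2,3) ⇒ [3,3,3,5,3,3,3]
j=4: 3≤3, i=3, swap(3,4) ⇒ [3,3,3,3,5,3,3]
j=5: 3≤3, i=4, swap(4,5) ⇒ [3,3,3,3,3,5,3]
swap(5,6) ⇒ [3,3,3,3,3,3,5]; return 5

5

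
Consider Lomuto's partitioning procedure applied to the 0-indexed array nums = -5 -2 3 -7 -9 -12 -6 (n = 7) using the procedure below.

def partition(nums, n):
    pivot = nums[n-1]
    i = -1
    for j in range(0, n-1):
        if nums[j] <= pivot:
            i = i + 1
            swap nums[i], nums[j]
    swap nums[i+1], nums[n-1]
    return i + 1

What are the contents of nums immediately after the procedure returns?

-7 -9 -12 -6 -2 3 -5

pivot=-6, i=-1
j=0: -5>-6, skip
j=1: -2>-6, skip
j=2: 3>-6, skip
j=3: -7≤-6, i=0, swap(0,3) ⇒ -7 -2 3 -5 -9 -12 -6
j=4: -9≤-6, i=1, swap(1,4) ⇒ -7 -9 3 -5 -2 -12 -6
j=5: -12≤-6, i=2, swap(2,5) ⇒ -7 -9 -12 -5 -2 3 -6
swap(3,6) ⇒ -7 -9 -12 -6 -2 3 -5; return 3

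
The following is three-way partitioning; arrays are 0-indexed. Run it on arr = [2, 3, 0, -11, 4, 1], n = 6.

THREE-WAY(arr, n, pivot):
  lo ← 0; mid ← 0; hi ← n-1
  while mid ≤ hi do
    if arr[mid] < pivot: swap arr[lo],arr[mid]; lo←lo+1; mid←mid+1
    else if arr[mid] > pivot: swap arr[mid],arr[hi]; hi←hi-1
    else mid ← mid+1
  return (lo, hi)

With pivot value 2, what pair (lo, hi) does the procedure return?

lo=0 mid=0 hi=5
2=2: mid=1
3>2: swap(1,5), hi=4 ⇒ [2, 1, 0, -11, 4, 3]
1<2: swap(0,1), lo=1 mid=2 ⇒ [1, 2, 0, -11, 4, 3]
0<2: swap(1,2), lo=2 mid=3 ⇒ [1, 0, 2, -11, 4, 3]
-11<2: swap(2,3), lo=3 mid=4 ⇒ [1, 0, -11, 2, 4, 3]
4>2: swap(4,4), hi=3 ⇒ [1, 0, -11, 2, 4, 3]
done. lo=3 hi=3; arr=[1, 0, -11, 2, 4, 3]

(3, 3)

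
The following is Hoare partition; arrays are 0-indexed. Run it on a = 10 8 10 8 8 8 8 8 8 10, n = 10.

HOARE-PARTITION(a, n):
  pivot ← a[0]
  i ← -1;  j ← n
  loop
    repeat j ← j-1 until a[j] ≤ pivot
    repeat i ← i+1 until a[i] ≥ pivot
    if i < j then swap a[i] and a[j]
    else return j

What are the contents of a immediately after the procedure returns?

10 8 8 8 8 8 8 8 10 10

pivot=10
j stops at 9 (10), i stops at 0 (10); swap ⇒ 10 8 10 8 8 8 8 8 8 10
j stops at 8 (8), i stops at 2 (10); swap ⇒ 10 8 8 8 8 8 8 8 10 10
j stops at 7, i stops at 8; i≥j ⇒ return 7. a=10 8 8 8 8 8 8 8 10 10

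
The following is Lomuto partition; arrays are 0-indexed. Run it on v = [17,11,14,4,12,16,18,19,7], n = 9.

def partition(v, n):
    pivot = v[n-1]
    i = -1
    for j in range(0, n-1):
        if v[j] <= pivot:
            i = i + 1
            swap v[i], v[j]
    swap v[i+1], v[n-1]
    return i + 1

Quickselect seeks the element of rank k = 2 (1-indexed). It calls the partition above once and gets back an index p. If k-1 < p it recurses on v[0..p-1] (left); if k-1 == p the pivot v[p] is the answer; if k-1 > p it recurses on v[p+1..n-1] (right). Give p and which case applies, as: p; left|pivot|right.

pivot=7, i=-1
j=0: 17>7, skip
j=1: 11>7, skip
j=2: 14>7, skip
j=3: 4≤7, i=0, swap(0,3) ⇒ [4,11,14,17,12,16,18,19,7]
j=4: 12>7, skip
j=5: 16>7, skip
j=6: 18>7, skip
j=7: 19>7, skip
swap(1,8) ⇒ [4,7,14,17,12,16,18,19,11]; return 1
p = 1; k-1 = 1 == 1 ⇒ pivot

1; pivot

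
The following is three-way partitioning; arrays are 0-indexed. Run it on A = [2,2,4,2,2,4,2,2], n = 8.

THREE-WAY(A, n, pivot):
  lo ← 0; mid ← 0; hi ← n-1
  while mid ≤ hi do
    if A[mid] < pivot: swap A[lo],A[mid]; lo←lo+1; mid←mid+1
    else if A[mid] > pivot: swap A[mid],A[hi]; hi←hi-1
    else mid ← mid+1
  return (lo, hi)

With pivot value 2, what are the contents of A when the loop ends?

pivot = 2; lo=0, mid=0, hi=7
A[mid]=2=2: mid=1
A[mid]=2=2: mid=2
A[mid]=4>2: swap A[2],A[7]; hi=6 → [2,2,2,2,2,4,2,4]
A[mid]=2=2: mid=3
A[mid]=2=2: mid=4
A[mid]=2=2: mid=5
A[mid]=4>2: swap A[5],A[6]; hi=5 → [2,2,2,2,2,2,4,4]
A[mid]=2=2: mid=6
end: lo=0, hi=5; A = [2,2,2,2,2,2,4,4]

[2,2,2,2,2,2,4,4]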